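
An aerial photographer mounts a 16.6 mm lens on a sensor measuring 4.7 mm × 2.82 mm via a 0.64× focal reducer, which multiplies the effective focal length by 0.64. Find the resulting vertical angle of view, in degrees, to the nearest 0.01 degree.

15.12°

Effective focal length f = 16.6 × 0.64 = 10.624 mm.
α = 2·arctan(2.82 / (2 × 10.624)) = 2·arctan(0.13272) ≈ 15.1200°.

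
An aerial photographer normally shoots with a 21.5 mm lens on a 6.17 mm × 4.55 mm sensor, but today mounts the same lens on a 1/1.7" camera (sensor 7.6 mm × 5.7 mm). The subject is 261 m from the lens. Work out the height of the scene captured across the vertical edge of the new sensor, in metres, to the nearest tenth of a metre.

The focal length stays 21.5 mm; the relevant sensor dimension is now h = 5.7 mm. Object distance dₒ = 261 m = 261000 mm.
Thin-lens field height W = h·(dₒ − f)/f = 5.7 × (261000 − 21.5)/21.5 ≈ 69189.649 mm = 69.1896 m.

69.2 m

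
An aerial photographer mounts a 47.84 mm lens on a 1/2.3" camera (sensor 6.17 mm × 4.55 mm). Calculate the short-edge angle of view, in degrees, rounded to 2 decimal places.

5.45°

Angle of view α = 2·arctan(h/2f) with h = 4.55 mm and f = 47.84 mm.
h/2f = 0.04755; arctan(0.04755) ≈ 2.7226°, so α ≈ 5.4452°.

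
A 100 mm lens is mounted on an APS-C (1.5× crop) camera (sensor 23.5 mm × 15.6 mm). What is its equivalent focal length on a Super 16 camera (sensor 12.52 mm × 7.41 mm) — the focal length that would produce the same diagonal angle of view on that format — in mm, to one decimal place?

51.6 mm

Sensor diagonal = √(23.5² + 15.6²) = √795.6100 ≈ 28.2066 mm.
Sensor diagonal = √(12.52² + 7.41²) = √211.6585 ≈ 14.5485 mm.
Equal angle of view means equal diagonal/f ratio, so f₂ = f₁ · (diagonal₂/diagonal₁) = 100 × 14.5485/28.2066.
f₂ = 100 × 0.51578 ≈ 51.578 mm.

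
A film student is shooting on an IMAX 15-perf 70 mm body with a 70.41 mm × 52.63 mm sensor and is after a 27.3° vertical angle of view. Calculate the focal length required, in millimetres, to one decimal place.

From α = 2·arctan(h/2f) we get f = h / (2·tan(α/2)).
With h = 52.63 mm and α/2 = 13.65°, tan(α/2) ≈ 0.24285, so f ≈ 52.63 / 0.48570 ≈ 108.3593 mm.

108.4 mm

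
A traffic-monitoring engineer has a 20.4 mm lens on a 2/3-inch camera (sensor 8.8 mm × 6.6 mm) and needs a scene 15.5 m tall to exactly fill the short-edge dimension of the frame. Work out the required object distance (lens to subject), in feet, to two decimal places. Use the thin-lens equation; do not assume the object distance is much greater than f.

W: 15.5 m = 15500 mm.
Magnification m = h/W = dᵢ/dₒ; combined with 1/f = 1/dₒ + 1/dᵢ this gives dₒ = f·(1 + W/h).
dₒ = 20.4 mm × (1 + 15500/6.6) = 20.4 × 2349.4848 ≈ 47929.491 mm = 47929.491/304.8 ft = 157.249 ft.

157.25 ft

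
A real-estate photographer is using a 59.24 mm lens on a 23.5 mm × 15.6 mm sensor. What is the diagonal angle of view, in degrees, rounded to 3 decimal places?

Sensor diagonal = √(23.5² + 15.6²) = √795.6100 ≈ 28.2066 mm.
Angle of view α = 2·arctan(d/2f) with d = 28.2066 mm and f = 59.24 mm.
d/2f = 0.23807; arctan(0.23807) ≈ 13.3911°, so α ≈ 26.7823°.

26.782°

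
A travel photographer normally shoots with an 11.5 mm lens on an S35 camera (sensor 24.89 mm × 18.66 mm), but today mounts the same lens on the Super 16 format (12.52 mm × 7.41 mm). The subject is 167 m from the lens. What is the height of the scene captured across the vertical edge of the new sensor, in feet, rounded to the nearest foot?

353 ft

The focal length stays 11.5 mm; the relevant sensor dimension is now h = 7.41 mm. Object distance dₒ = 167 m = 167000 mm.
Thin-lens field height W = h·(dₒ − f)/f = 7.41 × (167000 − 11.5)/11.5 ≈ 107598.677 mm = 107598.677/304.8 ft = 353.014 ft.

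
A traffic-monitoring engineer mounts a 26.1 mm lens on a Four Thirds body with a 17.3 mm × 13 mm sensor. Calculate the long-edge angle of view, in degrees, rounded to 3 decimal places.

36.672°

Angle of view α = 2·arctan(w/2f) with w = 17.3 mm and f = 26.1 mm.
w/2f = 0.33142; arctan(0.33142) ≈ 18.3361°, so α ≈ 36.6722°.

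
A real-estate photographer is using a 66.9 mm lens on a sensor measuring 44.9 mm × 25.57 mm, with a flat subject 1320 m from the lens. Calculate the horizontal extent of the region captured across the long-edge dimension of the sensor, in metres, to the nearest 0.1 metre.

885.9 m

dₒ: 1320 m = 1.32e+06 mm.
Similar triangles through the lens centre give W/dₒ = w/dᵢ; with 1/f = 1/dₒ + 1/dᵢ this gives W = w·(dₒ − f)/f.
W = 44.9 mm × (1.32e+06 − 66.9) / 66.9 = 44.9 × 19729.9417 ≈ 885874.383 mm = 885.874 m.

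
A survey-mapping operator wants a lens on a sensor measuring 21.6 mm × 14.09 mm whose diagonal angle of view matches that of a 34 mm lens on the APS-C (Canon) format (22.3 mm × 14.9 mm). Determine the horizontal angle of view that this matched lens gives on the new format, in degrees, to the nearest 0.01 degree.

Sensor diagonal = √(22.3² + 14.9²) = √719.3000 ≈ 26.8198 mm.
Sensor diagonal = √(21.6² + 14.09²) = √665.0881 ≈ 25.7893 mm.
Equal diagonal AOV ⇒ f₂ = f₁ · 25.7893/26.8198 = 34 × 0.96158 ≈ 32.6937 mm.
Horizontal AOV on the new format = 2·arctan(21.6 / (2 × 32.6937)) = 2·arctan(0.33034) ≈ 36.5608°.

36.56°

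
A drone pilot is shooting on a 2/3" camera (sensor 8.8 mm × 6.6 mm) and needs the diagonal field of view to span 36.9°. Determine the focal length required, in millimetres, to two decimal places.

Sensor diagonal = √(8.8² + 6.6²) = √121.0000 ≈ 11.0000 mm.
From α = 2·arctan(d/2f) we get f = d / (2·tan(α/2)).
With d = 11.0000 mm and α/2 = 18.45°, tan(α/2) ≈ 0.33363, so f ≈ 11.0000 / 0.66725 ≈ 16.4856 mm.

16.49 mm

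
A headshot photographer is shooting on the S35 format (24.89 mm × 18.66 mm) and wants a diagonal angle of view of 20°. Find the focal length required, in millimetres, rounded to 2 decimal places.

88.21 mm

Sensor diagonal = √(24.89² + 18.66²) = √967.7077 ≈ 31.1080 mm.
From α = 2·arctan(d/2f) we get f = d / (2·tan(α/2)).
With d = 31.1080 mm and α/2 = 10°, tan(α/2) ≈ 0.17633, so f ≈ 31.1080 / 0.35265 ≈ 88.2111 mm.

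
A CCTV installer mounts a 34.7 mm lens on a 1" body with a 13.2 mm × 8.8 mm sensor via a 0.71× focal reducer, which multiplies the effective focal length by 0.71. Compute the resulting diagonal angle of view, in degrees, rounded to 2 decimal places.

Effective focal length f = 34.7 × 0.71 = 24.637 mm.
Sensor diagonal = √(13.2² + 8.8²) = √251.6800 ≈ 15.8644 mm.
α = 2·arctan(15.864 / (2 × 24.637)) = 2·arctan(0.32196) ≈ 35.6933°.

35.69°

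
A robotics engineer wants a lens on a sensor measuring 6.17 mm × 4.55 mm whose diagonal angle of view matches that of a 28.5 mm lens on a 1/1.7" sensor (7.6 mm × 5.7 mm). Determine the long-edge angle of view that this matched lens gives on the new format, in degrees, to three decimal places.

15.280°

Sensor diagonal = √(7.6² + 5.7²) = √90.2500 ≈ 9.5000 mm.
Sensor diagonal = √(6.17² + 4.55²) = √58.7714 ≈ 7.6663 mm.
Equal diagonal AOV ⇒ f₂ = f₁ · 7.6663/9.5000 = 28.5 × 0.80697 ≈ 22.9988 mm.
Long-edge AOV on the new format = 2·arctan(6.17 / (2 × 22.9988)) = 2·arctan(0.13414) ≈ 15.2798°.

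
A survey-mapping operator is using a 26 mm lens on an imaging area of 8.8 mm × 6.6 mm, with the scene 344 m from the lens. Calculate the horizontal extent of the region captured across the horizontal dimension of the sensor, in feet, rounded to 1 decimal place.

382.0 ft

dₒ: 344 m = 344000 mm.
Similar triangles through the lens centre give W/dₒ = w/dᵢ; with 1/f = 1/dₒ + 1/dᵢ this gives W = w·(dₒ − f)/f.
W = 8.8 mm × (344000 − 26) / 26 = 8.8 × 13229.7692 ≈ 116421.969 mm = 116421.969/304.8 ft = 381.962 ft.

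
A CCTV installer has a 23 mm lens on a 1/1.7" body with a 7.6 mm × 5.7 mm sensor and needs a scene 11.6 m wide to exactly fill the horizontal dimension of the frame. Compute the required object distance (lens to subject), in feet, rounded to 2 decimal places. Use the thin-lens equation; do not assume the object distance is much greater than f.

115.25 ft

W: 11.6 m = 11600 mm.
Magnification m = w/W = dᵢ/dₒ; combined with 1/f = 1/dₒ + 1/dᵢ this gives dₒ = f·(1 + W/w).
dₒ = 23 mm × (1 + 11600/7.6) = 23 × 1527.3158 ≈ 35128.263 mm = 35128.263/304.8 ft = 115.25 ft.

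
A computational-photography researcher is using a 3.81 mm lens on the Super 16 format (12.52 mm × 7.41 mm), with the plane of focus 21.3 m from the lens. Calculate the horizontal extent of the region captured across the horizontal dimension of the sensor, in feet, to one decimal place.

229.6 ft

dₒ: 21.3 m = 21300 mm.
Similar triangles through the lens centre give W/dₒ = w/dᵢ; with 1/f = 1/dₒ + 1/dᵢ this gives W = w·(dₒ − f)/f.
W = 12.52 mm × (21300 − 3.81) / 3.81 = 12.52 × 5589.5512 ≈ 69981.181 mm = 69981.181/304.8 ft = 229.597 ft.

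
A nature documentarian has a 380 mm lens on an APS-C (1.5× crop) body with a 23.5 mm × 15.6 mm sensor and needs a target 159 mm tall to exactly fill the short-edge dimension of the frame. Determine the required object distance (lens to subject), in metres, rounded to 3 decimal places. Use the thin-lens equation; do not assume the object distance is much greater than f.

4.253 m

Magnification m = h/W = dᵢ/dₒ; combined with 1/f = 1/dₒ + 1/dᵢ this gives dₒ = f·(1 + W/h).
dₒ = 380 mm × (1 + 159/15.6) = 380 × 11.1923 ≈ 4253.077 mm = 4.25308 m.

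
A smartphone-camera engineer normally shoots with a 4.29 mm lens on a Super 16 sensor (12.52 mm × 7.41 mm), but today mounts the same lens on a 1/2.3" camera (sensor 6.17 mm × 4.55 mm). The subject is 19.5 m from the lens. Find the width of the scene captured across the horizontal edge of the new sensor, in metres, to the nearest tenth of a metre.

28.0 m

The focal length stays 4.29 mm; the relevant sensor dimension is now w = 6.17 mm. Object distance dₒ = 19.5 m = 19500 mm.
Thin-lens field width W = w·(dₒ − f)/f = 6.17 × (19500 − 4.29)/4.29 ≈ 28039.285 mm = 28.0393 m.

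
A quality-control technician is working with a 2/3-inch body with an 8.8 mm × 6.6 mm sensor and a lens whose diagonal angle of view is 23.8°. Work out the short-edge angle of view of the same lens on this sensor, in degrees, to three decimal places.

Sensor diagonal = √(8.8² + 6.6²) = √121.0000 ≈ 11.0000 mm.
From the diagonal AOV: f = 11.0000 / (2·tan(11.9°)) = 11.0000 / 0.42147 ≈ 26.0994 mm.
Short-edge AOV = 2·arctan(6.6 / (2 × 26.0994)) = 2·arctan(0.12644) ≈ 14.4125°.

14.412°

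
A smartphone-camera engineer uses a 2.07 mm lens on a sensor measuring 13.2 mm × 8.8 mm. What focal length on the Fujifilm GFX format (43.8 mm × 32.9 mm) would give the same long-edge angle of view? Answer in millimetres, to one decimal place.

Equal angle of view means equal width/f ratio, so f₂ = f₁ · (width₂/width₁) = 2.07 × 43.8/13.2.
f₂ = 2.07 × 3.31818 ≈ 6.869 mm.

6.9 mm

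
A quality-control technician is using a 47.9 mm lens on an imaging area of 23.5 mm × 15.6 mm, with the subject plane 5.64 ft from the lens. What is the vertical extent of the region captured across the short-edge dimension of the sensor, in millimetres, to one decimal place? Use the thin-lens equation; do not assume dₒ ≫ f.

dₒ: 5.64 ft × 304.8 mm/ft = 1719.07 mm.
Similar triangles through the lens centre give W/dₒ = h/dᵢ; with 1/f = 1/dₒ + 1/dᵢ this gives W = h·(dₒ − f)/f.
W = 15.6 mm × (1719.07 − 47.9) / 47.9 = 15.6 × 34.8888 ≈ 544.265 mm.

544.3 mm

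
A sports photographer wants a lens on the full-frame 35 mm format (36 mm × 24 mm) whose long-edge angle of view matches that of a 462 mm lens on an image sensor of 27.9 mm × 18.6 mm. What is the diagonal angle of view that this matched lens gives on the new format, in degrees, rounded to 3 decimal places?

Equal long-edge AOV ⇒ f₂ = f₁ · 36/27.9 = 462 × 1.29032 ≈ 596.1290 mm.
Sensor diagonal = √(36² + 24²) = √1872.0000 ≈ 43.2666 mm.
Diagonal AOV on the new format = 2·arctan(43.2666 / (2 × 596.1290)) = 2·arctan(0.03629) ≈ 4.1567°.

4.157°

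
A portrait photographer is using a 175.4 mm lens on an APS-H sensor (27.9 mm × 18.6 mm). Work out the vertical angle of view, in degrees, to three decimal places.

Angle of view α = 2·arctan(h/2f) with h = 18.6 mm and f = 175.4 mm.
h/2f = 0.05302; arctan(0.05302) ≈ 3.0351°, so α ≈ 6.0702°.

6.070°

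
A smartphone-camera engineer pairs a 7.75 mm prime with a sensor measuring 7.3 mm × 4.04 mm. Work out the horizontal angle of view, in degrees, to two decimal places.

50.44°

Angle of view α = 2·arctan(w/2f) with w = 7.3 mm and f = 7.75 mm.
w/2f = 0.47097; arctan(0.47097) ≈ 25.2189°, so α ≈ 50.4378°.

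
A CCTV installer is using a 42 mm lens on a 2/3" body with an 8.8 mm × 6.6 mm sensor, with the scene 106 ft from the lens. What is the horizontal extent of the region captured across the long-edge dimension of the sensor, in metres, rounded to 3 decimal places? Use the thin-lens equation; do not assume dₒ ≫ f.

dₒ: 106 ft × 304.8 mm/ft = 32308.80 mm.
Similar triangles through the lens centre give W/dₒ = w/dᵢ; with 1/f = 1/dₒ + 1/dᵢ this gives W = w·(dₒ − f)/f.
W = 8.8 mm × (32308.8 − 42) / 42 = 8.8 × 768.2571 ≈ 6760.663 mm = 6.76066 m.

6.761 m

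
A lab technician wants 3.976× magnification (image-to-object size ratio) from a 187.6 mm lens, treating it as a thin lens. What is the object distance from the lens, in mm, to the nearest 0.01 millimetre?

234.78 mm

With m = dᵢ/dₒ and 1/f = 1/dₒ + 1/dᵢ, substituting dᵢ = m·dₒ gives 1/f = (1 + 1/m)/dₒ, hence dₒ = f·(1 + 1/m).
dₒ = 187.6 × (1 + 1/3.976) = 187.6 × 1.25151 ≈ 234.783 mm.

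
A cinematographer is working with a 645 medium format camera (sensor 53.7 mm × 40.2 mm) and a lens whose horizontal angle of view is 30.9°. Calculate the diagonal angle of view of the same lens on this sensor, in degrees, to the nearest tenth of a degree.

38.1°

From the horizontal AOV: f = 53.7 / (2·tan(15.45°)) = 53.7 / 0.55277 ≈ 97.1471 mm.
Sensor diagonal = √(53.7² + 40.2²) = √4499.7300 ≈ 67.0800 mm.
Diagonal AOV = 2·arctan(67.0800 / (2 × 97.1471)) = 2·arctan(0.34525) ≈ 38.0944°.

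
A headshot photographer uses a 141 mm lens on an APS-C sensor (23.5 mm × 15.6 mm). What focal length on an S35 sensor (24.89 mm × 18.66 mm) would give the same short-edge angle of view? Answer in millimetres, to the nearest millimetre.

169 mm

Equal angle of view means equal height/f ratio, so f₂ = f₁ · (height₂/height₁) = 141 × 18.66/15.6.
f₂ = 141 × 1.19615 ≈ 168.658 mm.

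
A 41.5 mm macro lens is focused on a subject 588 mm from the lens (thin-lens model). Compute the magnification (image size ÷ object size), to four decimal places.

Thin lens: 1/f = 1/dₒ + 1/dᵢ → 1/dᵢ = 1/41.5 − 1/588 = 0.0223957 mm⁻¹, so dᵢ ≈ 44.6514 mm.
Magnification m = dᵢ/dₒ = 44.6514/588 ≈ 0.07594.

0.0759×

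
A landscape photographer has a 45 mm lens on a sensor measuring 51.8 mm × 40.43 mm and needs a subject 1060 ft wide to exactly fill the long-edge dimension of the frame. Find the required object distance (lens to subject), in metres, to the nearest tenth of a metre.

W: 1060 ft × 304.8 mm/ft = 323087.99 mm.
Magnification m = w/W = dᵢ/dₒ; combined with 1/f = 1/dₒ + 1/dᵢ this gives dₒ = f·(1 + W/w).
dₒ = 45 mm × (1 + 323088/51.8) = 45 × 6238.2199 ≈ 280719.894 mm = 280.72 m.

280.7 m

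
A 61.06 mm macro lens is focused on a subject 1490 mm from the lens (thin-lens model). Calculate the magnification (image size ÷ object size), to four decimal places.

Thin lens: 1/f = 1/dₒ + 1/dᵢ → 1/dᵢ = 1/61.06 − 1/1490 = 0.0157062 mm⁻¹, so dᵢ ≈ 63.6692 mm.
Magnification m = dᵢ/dₒ = 63.6692/1490 ≈ 0.04273.

0.0427×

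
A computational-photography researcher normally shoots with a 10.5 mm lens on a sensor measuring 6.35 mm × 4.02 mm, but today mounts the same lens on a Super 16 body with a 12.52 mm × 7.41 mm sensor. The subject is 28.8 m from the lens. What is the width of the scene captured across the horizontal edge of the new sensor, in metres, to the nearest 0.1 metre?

34.3 m

The focal length stays 10.5 mm; the relevant sensor dimension is now w = 12.52 mm. Object distance dₒ = 28.8 m = 28800 mm.
Thin-lens field width W = w·(dₒ − f)/f = 12.52 × (28800 − 10.5)/10.5 ≈ 34328.051 mm = 34.3281 m.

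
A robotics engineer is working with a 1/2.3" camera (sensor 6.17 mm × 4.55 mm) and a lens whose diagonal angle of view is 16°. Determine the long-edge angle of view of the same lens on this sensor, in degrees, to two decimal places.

12.91°

Sensor diagonal = √(6.17² + 4.55²) = √58.7714 ≈ 7.6663 mm.
From the diagonal AOV: f = 7.6663 / (2·tan(8°)) = 7.6663 / 0.28108 ≈ 27.2741 mm.
Long-edge AOV = 2·arctan(6.17 / (2 × 27.2741)) = 2·arctan(0.11311) ≈ 12.9067°.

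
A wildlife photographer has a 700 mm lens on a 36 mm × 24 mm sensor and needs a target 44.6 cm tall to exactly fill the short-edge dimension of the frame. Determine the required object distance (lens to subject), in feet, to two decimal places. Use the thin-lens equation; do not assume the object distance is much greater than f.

W: 44.6 cm = 446 mm.
Magnification m = h/W = dᵢ/dₒ; combined with 1/f = 1/dₒ + 1/dᵢ this gives dₒ = f·(1 + W/h).
dₒ = 700 mm × (1 + 446/24) = 700 × 19.5833 ≈ 13708.333 mm = 13708.333/304.8 ft = 44.9748 ft.

44.97 ft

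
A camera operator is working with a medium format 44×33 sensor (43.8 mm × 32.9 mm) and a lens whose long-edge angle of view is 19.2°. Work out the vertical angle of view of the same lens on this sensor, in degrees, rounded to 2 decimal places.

From the long-edge AOV: f = 43.8 / (2·tan(9.6°)) = 43.8 / 0.33827 ≈ 129.4806 mm.
Vertical AOV = 2·arctan(32.9 / (2 × 129.4806)) = 2·arctan(0.12705) ≈ 14.4808°.

14.48°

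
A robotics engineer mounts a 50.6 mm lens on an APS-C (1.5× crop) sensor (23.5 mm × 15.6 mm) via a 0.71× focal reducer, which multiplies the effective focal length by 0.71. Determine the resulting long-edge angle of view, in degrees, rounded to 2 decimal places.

36.22°

Effective focal length f = 50.6 × 0.71 = 35.926 mm.
α = 2·arctan(23.5 / (2 × 35.926)) = 2·arctan(0.32706) ≈ 36.2218°.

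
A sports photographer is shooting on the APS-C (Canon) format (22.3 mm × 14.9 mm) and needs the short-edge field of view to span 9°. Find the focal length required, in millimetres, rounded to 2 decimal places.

94.66 mm

From α = 2·arctan(h/2f) we get f = h / (2·tan(α/2)).
With h = 14.9 mm and α/2 = 4.5°, tan(α/2) ≈ 0.07870, so f ≈ 14.9 / 0.15740 ≈ 94.6612 mm.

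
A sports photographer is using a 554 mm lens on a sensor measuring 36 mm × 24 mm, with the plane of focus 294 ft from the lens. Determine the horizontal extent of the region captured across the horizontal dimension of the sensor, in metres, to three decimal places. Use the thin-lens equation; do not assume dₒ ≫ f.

dₒ: 294 ft × 304.8 mm/ft = 89611.20 mm.
Similar triangles through the lens centre give W/dₒ = w/dᵢ; with 1/f = 1/dₒ + 1/dᵢ this gives W = w·(dₒ − f)/f.
W = 36 mm × (89611.2 − 554) / 554 = 36 × 160.7531 ≈ 5787.110 mm = 5.78711 m.

5.787 m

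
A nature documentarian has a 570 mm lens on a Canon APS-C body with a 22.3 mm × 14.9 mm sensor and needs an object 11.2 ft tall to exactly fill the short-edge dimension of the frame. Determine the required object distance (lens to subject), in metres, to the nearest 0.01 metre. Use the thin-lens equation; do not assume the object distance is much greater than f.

W: 11.2 ft × 304.8 mm/ft = 3413.76 mm.
Magnification m = h/W = dᵢ/dₒ; combined with 1/f = 1/dₒ + 1/dᵢ this gives dₒ = f·(1 + W/h).
dₒ = 570 mm × (1 + 3413.76/14.9) = 570 × 230.1114 ≈ 131163.499 mm = 131.163 m.

131.16 m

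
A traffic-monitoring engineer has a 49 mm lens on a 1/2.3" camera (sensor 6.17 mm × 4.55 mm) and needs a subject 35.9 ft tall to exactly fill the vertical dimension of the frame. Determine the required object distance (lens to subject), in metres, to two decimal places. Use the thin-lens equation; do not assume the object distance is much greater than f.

W: 35.9 ft × 304.8 mm/ft = 10942.32 mm.
Magnification m = h/W = dᵢ/dₒ; combined with 1/f = 1/dₒ + 1/dᵢ this gives dₒ = f·(1 + W/h).
dₒ = 49 mm × (1 + 10942.3/4.55) = 49 × 2405.9054 ≈ 117889.365 mm = 117.889 m.

117.89 m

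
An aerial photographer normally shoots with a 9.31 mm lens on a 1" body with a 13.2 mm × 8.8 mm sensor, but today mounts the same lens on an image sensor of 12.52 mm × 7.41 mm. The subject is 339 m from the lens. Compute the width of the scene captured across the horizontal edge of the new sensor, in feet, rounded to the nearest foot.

1496 ft

The focal length stays 9.31 mm; the relevant sensor dimension is now w = 12.52 mm. Object distance dₒ = 339 m = 339000 mm.
Thin-lens field width W = w·(dₒ − f)/f = 12.52 × (339000 − 9.31)/9.31 ≈ 455871.476 mm = 455871.476/304.8 ft = 1495.64 ft.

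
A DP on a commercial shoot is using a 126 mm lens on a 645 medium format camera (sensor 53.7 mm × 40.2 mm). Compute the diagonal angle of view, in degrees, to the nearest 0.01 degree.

29.81°

Sensor diagonal = √(53.7² + 40.2²) = √4499.7300 ≈ 67.0800 mm.
Angle of view α = 2·arctan(d/2f) with d = 67.0800 mm and f = 126 mm.
d/2f = 0.26619; arctan(0.26619) ≈ 14.9059°, so α ≈ 29.8119°.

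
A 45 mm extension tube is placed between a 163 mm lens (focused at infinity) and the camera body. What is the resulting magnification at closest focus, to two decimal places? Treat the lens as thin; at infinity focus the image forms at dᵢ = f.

0.28×

The tube moves the image plane from f to f + e, so dᵢ = 163 + 45 = 208 mm. Focus is achieved when 1/f = 1/dₒ + 1/dᵢ, giving dₒ = 1/(1/f − 1/(f+e)).
Magnification m = dᵢ/dₒ = (f+e)·(1/f − 1/(f+e)) = e/f = 45/163 ≈ 0.2761.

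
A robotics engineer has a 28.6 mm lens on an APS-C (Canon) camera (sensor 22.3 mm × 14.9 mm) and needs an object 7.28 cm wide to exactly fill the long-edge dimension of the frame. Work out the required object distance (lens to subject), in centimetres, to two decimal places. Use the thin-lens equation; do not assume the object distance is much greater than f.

W: 7.28 cm = 72.8 mm.
Magnification m = w/W = dᵢ/dₒ; combined with 1/f = 1/dₒ + 1/dᵢ this gives dₒ = f·(1 + W/w).
dₒ = 28.6 mm × (1 + 72.8/22.3) = 28.6 × 4.2646 ≈ 121.967 mm = 12.1967 cm.

12.20 cm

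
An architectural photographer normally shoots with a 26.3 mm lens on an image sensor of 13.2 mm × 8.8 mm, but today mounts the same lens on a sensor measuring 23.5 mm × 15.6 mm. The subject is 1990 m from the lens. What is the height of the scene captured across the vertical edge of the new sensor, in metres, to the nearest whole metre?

1180 m

The focal length stays 26.3 mm; the relevant sensor dimension is now h = 15.6 mm. Object distance dₒ = 1990 m = 1.99e+06 mm.
Thin-lens field height W = h·(dₒ − f)/f = 15.6 × (1.99e+06 − 26.3)/26.3 ≈ 1180364.628 mm = 1180.36 m.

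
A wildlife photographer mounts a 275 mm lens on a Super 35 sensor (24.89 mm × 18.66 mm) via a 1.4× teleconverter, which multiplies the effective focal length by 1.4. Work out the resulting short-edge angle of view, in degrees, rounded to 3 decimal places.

Effective focal length f = 275 × 1.4 = 385 mm.
α = 2·arctan(18.66 / (2 × 385)) = 2·arctan(0.02423) ≈ 2.7764°.

2.776°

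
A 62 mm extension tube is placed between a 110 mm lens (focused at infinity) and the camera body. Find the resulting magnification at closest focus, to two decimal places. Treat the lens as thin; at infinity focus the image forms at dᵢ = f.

0.56×

The tube moves the image plane from f to f + e, so dᵢ = 110 + 62 = 172 mm. Focus is achieved when 1/f = 1/dₒ + 1/dᵢ, giving dₒ = 1/(1/f − 1/(f+e)).
Magnification m = dᵢ/dₒ = (f+e)·(1/f − 1/(f+e)) = e/f = 62/110 ≈ 0.5636.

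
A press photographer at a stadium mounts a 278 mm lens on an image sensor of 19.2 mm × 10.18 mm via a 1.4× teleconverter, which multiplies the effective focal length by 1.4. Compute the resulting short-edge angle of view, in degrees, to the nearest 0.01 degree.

1.50°

Effective focal length f = 278 × 1.4 = 389.2 mm.
α = 2·arctan(10.18 / (2 × 389.2)) = 2·arctan(0.01308) ≈ 1.4986°.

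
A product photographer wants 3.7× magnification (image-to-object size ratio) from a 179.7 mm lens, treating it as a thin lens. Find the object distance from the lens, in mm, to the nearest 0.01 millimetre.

228.27 mm

With m = dᵢ/dₒ and 1/f = 1/dₒ + 1/dᵢ, substituting dᵢ = m·dₒ gives 1/f = (1 + 1/m)/dₒ, hence dₒ = f·(1 + 1/m).
dₒ = 179.7 × (1 + 1/3.7) = 179.7 × 1.27027 ≈ 228.268 mm.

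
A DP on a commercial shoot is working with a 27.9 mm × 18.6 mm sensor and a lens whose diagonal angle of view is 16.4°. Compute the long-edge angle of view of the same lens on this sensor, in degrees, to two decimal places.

13.67°

Sensor diagonal = √(27.9² + 18.6²) = √1124.3700 ≈ 33.5316 mm.
From the diagonal AOV: f = 33.5316 / (2·tan(8.2°)) = 33.5316 / 0.28820 ≈ 116.3467 mm.
Long-edge AOV = 2·arctan(27.9 / (2 × 116.3467)) = 2·arctan(0.11990) ≈ 13.6743°.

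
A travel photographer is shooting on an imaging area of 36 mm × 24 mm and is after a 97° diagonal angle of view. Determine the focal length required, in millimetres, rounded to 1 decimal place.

Sensor diagonal = √(36² + 24²) = √1872.0000 ≈ 43.2666 mm.
From α = 2·arctan(d/2f) we get f = d / (2·tan(α/2)).
With d = 43.2666 mm and α/2 = 48.5°, tan(α/2) ≈ 1.13029, so f ≈ 43.2666 / 2.26059 ≈ 19.1395 mm.

19.1 mm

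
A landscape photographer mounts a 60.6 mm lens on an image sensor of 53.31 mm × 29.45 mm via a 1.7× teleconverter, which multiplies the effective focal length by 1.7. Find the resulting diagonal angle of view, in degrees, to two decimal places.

Effective focal length f = 60.6 × 1.7 = 103.02 mm.
Sensor diagonal = √(53.31² + 29.45²) = √3709.2586 ≈ 60.9037 mm.
α = 2·arctan(60.904 / (2 × 103.02)) = 2·arctan(0.29559) ≈ 32.9345°.

32.93°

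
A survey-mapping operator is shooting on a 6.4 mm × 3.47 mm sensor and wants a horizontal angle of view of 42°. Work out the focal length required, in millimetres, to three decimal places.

8.336 mm

From α = 2·arctan(w/2f) we get f = w / (2·tan(α/2)).
With w = 6.4 mm and α/2 = 21°, tan(α/2) ≈ 0.38386, so f ≈ 6.4 / 0.76773 ≈ 8.3363 mm.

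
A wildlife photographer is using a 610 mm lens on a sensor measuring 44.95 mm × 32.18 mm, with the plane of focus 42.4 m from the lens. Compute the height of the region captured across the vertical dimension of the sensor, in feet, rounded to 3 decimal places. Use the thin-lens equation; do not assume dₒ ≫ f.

dₒ: 42.4 m = 42400 mm.
Similar triangles through the lens centre give W/dₒ = h/dᵢ; with 1/f = 1/dₒ + 1/dᵢ this gives W = h·(dₒ − f)/f.
W = 32.18 mm × (42400 − 610) / 610 = 32.18 × 68.5082 ≈ 2204.594 mm = 2204.594/304.8 ft = 7.23292 ft.

7.233 ft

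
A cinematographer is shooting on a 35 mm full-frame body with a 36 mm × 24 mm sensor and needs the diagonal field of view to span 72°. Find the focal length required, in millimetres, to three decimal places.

29.776 mm

Sensor diagonal = √(36² + 24²) = √1872.0000 ≈ 43.2666 mm.
From α = 2·arctan(d/2f) we get f = d / (2·tan(α/2)).
With d = 43.2666 mm and α/2 = 36°, tan(α/2) ≈ 0.72654, so f ≈ 43.2666 / 1.45309 ≈ 29.7757 mm.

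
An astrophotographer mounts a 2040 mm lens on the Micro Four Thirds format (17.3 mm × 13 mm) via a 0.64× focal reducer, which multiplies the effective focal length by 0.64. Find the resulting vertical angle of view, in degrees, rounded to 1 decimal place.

Effective focal length f = 2040 × 0.64 = 1305.6 mm.
α = 2·arctan(13 / (2 × 1305.6)) = 2·arctan(0.00498) ≈ 0.5705°.

0.6°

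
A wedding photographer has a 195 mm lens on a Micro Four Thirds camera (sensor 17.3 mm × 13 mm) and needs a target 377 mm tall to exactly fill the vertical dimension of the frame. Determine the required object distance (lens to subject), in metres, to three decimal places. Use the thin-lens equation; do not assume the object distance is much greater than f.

Magnification m = h/W = dᵢ/dₒ; combined with 1/f = 1/dₒ + 1/dᵢ this gives dₒ = f·(1 + W/h).
dₒ = 195 mm × (1 + 377/13) = 195 × 30.0000 ≈ 5850.000 mm = 5.85 m.

5.850 m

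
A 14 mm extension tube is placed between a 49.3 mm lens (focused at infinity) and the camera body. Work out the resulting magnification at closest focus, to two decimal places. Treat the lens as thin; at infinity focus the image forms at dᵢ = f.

0.28×

The tube moves the image plane from f to f + e, so dᵢ = 49.3 + 14 = 63.3 mm. Focus is achieved when 1/f = 1/dₒ + 1/dᵢ, giving dₒ = 1/(1/f − 1/(f+e)).
Magnification m = dᵢ/dₒ = (f+e)·(1/f − 1/(f+e)) = e/f = 14/49.3 ≈ 0.2840.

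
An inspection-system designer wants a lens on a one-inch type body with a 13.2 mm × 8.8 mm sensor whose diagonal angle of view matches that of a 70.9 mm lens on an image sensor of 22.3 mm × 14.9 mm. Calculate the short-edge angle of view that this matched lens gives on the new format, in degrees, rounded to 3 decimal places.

Sensor diagonal = √(22.3² + 14.9²) = √719.3000 ≈ 26.8198 mm.
Sensor diagonal = √(13.2² + 8.8²) = √251.6800 ≈ 15.8644 mm.
Equal diagonal AOV ⇒ f₂ = f₁ · 15.8644/26.8198 = 70.9 × 0.59152 ≈ 41.9388 mm.
Short-edge AOV on the new format = 2·arctan(8.8 / (2 × 41.9388)) = 2·arctan(0.10491) ≈ 11.9785°.

11.979°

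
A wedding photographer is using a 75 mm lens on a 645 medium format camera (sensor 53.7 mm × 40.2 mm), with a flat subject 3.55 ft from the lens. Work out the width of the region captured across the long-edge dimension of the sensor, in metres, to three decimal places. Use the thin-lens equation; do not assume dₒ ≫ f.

dₒ: 3.55 ft × 304.8 mm/ft = 1082.04 mm.
Similar triangles through the lens centre give W/dₒ = w/dᵢ; with 1/f = 1/dₒ + 1/dᵢ this gives W = w·(dₒ − f)/f.
W = 53.7 mm × (1082.04 − 75) / 75 = 53.7 × 13.4272 ≈ 721.041 mm = 0.721041 m.

0.721 m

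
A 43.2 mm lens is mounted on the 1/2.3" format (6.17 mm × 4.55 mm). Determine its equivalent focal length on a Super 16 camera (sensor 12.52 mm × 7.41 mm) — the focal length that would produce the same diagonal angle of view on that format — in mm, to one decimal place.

82.0 mm

Sensor diagonal = √(6.17² + 4.55²) = √58.7714 ≈ 7.6663 mm.
Sensor diagonal = √(12.52² + 7.41²) = √211.6585 ≈ 14.5485 mm.
Equal angle of view means equal diagonal/f ratio, so f₂ = f₁ · (diagonal₂/diagonal₁) = 43.2 × 14.5485/7.6663.
f₂ = 43.2 × 1.89773 ≈ 81.982 mm.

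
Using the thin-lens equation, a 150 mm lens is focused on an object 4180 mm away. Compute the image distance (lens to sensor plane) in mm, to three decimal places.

1/dᵢ = 1/f − 1/dₒ = 1/150 − 1/4180 = 0.0064274 mm⁻¹.
dᵢ = 1/0.0064274 ≈ 155.5831 mm.

155.583 mm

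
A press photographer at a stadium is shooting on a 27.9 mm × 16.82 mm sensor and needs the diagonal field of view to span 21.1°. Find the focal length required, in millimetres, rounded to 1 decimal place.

87.5 mm

Sensor diagonal = √(27.9² + 16.82²) = √1061.3224 ≈ 32.5779 mm.
From α = 2·arctan(d/2f) we get f = d / (2·tan(α/2)).
With d = 32.5779 mm and α/2 = 10.55°, tan(α/2) ≈ 0.18624, so f ≈ 32.5779 / 0.37248 ≈ 87.4614 mm.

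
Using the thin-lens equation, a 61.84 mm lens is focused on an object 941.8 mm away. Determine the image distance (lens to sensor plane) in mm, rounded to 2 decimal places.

66.19 mm

1/dᵢ = 1/f − 1/dₒ = 1/61.84 − 1/941.8 = 0.0151090 mm⁻¹.
dᵢ = 1/0.0151090 ≈ 66.1859 mm.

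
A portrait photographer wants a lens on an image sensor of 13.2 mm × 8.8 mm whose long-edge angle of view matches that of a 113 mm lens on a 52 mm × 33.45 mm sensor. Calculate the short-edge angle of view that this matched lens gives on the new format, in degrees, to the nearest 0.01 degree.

17.44°

Equal long-edge AOV ⇒ f₂ = f₁ · 13.2/52 = 113 × 0.25385 ≈ 28.6846 mm.
Short-edge AOV on the new format = 2·arctan(8.8 / (2 × 28.6846)) = 2·arctan(0.15339) ≈ 17.4415°.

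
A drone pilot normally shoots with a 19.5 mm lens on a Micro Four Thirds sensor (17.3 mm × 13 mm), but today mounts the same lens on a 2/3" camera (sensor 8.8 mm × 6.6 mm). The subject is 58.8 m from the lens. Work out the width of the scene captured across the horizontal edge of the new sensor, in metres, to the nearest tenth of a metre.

The focal length stays 19.5 mm; the relevant sensor dimension is now w = 8.8 mm. Object distance dₒ = 58.8 m = 58800 mm.
Thin-lens field width W = w·(dₒ − f)/f = 8.8 × (58800 − 19.5)/19.5 ≈ 26526.585 mm = 26.5266 m.

26.5 m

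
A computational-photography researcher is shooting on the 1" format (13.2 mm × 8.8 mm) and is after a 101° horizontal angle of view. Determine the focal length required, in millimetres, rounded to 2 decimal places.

5.44 mm

From α = 2·arctan(w/2f) we get f = w / (2·tan(α/2)).
With w = 13.2 mm and α/2 = 50.5°, tan(α/2) ≈ 1.21310, so f ≈ 13.2 / 2.42619 ≈ 5.4406 mm.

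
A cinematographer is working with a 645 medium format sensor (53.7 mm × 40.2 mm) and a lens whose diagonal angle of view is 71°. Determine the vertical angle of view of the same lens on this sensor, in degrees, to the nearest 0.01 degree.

Sensor diagonal = √(53.7² + 40.2²) = √4499.7300 ≈ 67.0800 mm.
From the diagonal AOV: f = 67.0800 / (2·tan(35.5°)) = 67.0800 / 1.42659 ≈ 47.0214 mm.
Vertical AOV = 2·arctan(40.2 / (2 × 47.0214)) = 2·arctan(0.42747) ≈ 46.2901°.

46.29°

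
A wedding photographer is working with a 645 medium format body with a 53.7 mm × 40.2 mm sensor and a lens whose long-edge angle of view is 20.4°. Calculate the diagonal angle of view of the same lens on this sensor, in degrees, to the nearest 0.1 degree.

25.3°

From the long-edge AOV: f = 53.7 / (2·tan(10.2°)) = 53.7 / 0.35986 ≈ 149.2260 mm.
Sensor diagonal = √(53.7² + 40.2²) = √4499.7300 ≈ 67.0800 mm.
Diagonal AOV = 2·arctan(67.0800 / (2 × 149.2260)) = 2·arctan(0.22476) ≈ 25.3346°.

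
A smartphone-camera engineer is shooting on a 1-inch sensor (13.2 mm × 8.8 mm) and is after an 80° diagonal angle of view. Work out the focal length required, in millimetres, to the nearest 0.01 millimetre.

Sensor diagonal = √(13.2² + 8.8²) = √251.6800 ≈ 15.8644 mm.
From α = 2·arctan(d/2f) we get f = d / (2·tan(α/2)).
With d = 15.8644 mm and α/2 = 40°, tan(α/2) ≈ 0.83910, so f ≈ 15.8644 / 1.67820 ≈ 9.4532 mm.

9.45 mm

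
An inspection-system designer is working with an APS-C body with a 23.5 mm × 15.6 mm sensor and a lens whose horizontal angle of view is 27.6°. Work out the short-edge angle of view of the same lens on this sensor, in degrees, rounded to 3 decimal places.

From the horizontal AOV: f = 23.5 / (2·tan(13.8°)) = 23.5 / 0.49125 ≈ 47.8374 mm.
Short-edge AOV = 2·arctan(15.6 / (2 × 47.8374)) = 2·arctan(0.16305) ≈ 18.5214°.

18.521°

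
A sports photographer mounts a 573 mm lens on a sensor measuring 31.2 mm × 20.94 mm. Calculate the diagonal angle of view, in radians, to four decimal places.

0.0656 rad

Sensor diagonal = √(31.2² + 20.94²) = √1411.9236 ≈ 37.5756 mm.
Angle of view α = 2·arctan(d/2f) with d = 37.5756 mm and f = 573 mm.
d/2f = 0.03279; arctan(0.03279) ≈ 0.0328 rad, so α ≈ 0.0656 rad.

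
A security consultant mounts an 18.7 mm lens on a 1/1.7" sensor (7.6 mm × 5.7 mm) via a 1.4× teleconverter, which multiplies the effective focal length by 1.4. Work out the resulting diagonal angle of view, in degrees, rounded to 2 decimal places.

Effective focal length f = 18.7 × 1.4 = 26.18 mm.
Sensor diagonal = √(7.6² + 5.7²) = √90.2500 ≈ 9.5000 mm.
α = 2·arctan(9.500 / (2 × 26.18)) = 2·arctan(0.18144) ≈ 20.5673°.

20.57°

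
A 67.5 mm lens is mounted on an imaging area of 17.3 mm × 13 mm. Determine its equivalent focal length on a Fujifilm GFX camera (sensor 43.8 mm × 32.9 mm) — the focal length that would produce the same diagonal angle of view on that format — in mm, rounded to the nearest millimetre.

Sensor diagonal = √(17.3² + 13²) = √468.2900 ≈ 21.6400 mm.
Sensor diagonal = √(43.8² + 32.9²) = √3000.8500 ≈ 54.7800 mm.
Equal angle of view means equal diagonal/f ratio, so f₂ = f₁ · (diagonal₂/diagonal₁) = 67.5 × 54.7800/21.6400.
f₂ = 67.5 × 2.53142 ≈ 170.871 mm.

171 mm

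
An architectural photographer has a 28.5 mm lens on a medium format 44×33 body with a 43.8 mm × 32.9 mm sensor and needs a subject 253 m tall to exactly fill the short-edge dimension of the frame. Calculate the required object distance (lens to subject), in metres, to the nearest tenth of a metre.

219.2 m

W: 253 m = 253000 mm.
Magnification m = h/W = dᵢ/dₒ; combined with 1/f = 1/dₒ + 1/dᵢ this gives dₒ = f·(1 + W/h).
dₒ = 28.5 mm × (1 + 253000/32.9) = 28.5 × 7690.9696 ≈ 219192.634 mm = 219.193 m.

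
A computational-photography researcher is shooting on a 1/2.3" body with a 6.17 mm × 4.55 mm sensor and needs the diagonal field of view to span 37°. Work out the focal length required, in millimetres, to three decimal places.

Sensor diagonal = √(6.17² + 4.55²) = √58.7714 ≈ 7.6663 mm.
From α = 2·arctan(d/2f) we get f = d / (2·tan(α/2)).
With d = 7.6663 mm and α/2 = 18.5°, tan(α/2) ≈ 0.33460, so f ≈ 7.6663 / 0.66919 ≈ 11.4560 mm.

11.456 mm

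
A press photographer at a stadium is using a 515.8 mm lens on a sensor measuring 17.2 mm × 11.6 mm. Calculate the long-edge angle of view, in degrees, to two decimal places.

1.91°

Angle of view α = 2·arctan(w/2f) with w = 17.2 mm and f = 515.8 mm.
w/2f = 0.01667; arctan(0.01667) ≈ 0.9552°, so α ≈ 1.9104°.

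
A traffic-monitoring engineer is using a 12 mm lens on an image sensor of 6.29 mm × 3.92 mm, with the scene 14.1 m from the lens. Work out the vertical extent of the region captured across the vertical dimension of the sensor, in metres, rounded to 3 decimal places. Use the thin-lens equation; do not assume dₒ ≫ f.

dₒ: 14.1 m = 14100 mm.
Similar triangles through the lens centre give W/dₒ = h/dᵢ; with 1/f = 1/dₒ + 1/dᵢ this gives W = h·(dₒ − f)/f.
W = 3.92 mm × (14100 − 12) / 12 = 3.92 × 1174.0000 ≈ 4602.080 mm = 4.60208 m.

4.602 m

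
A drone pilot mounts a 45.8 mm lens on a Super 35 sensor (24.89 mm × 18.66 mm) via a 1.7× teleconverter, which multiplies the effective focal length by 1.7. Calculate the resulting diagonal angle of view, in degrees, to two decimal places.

22.59°

Effective focal length f = 45.8 × 1.7 = 77.86 mm.
Sensor diagonal = √(24.89² + 18.66²) = √967.7077 ≈ 31.1080 mm.
α = 2·arctan(31.108 / (2 × 77.86)) = 2·arctan(0.19977) ≈ 22.5944°.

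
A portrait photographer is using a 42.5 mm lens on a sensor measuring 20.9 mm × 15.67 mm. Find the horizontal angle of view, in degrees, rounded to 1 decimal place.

27.6°

Angle of view α = 2·arctan(w/2f) with w = 20.9 mm and f = 42.5 mm.
w/2f = 0.24588; arctan(0.24588) ≈ 13.8140°, so α ≈ 27.6280°.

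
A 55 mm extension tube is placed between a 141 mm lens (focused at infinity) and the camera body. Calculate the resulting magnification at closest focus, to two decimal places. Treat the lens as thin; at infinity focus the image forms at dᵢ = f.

0.39×

The tube moves the image plane from f to f + e, so dᵢ = 141 + 55 = 196 mm. Focus is achieved when 1/f = 1/dₒ + 1/dᵢ, giving dₒ = 1/(1/f − 1/(f+e)).
Magnification m = dᵢ/dₒ = (f+e)·(1/f − 1/(f+e)) = e/f = 55/141 ≈ 0.3901.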